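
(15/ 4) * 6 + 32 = 109/ 2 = 54.50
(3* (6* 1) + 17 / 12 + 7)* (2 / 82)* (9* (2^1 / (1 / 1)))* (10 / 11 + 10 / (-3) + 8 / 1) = 29164 / 451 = 64.67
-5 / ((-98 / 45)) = 225 / 98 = 2.30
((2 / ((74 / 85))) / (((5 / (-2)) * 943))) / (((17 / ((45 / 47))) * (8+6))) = -45 / 11479139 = -0.00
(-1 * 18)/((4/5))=-45/2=-22.50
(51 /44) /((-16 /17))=-1.23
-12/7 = -1.71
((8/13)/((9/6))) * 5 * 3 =80/13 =6.15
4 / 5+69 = 349 / 5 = 69.80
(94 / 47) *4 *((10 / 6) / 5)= 8 / 3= 2.67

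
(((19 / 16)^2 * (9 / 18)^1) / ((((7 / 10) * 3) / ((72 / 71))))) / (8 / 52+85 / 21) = 211185 / 2605984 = 0.08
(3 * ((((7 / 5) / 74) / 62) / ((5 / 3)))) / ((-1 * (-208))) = 63 / 23857600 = 0.00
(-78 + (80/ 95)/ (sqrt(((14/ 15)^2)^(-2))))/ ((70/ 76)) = -660628/ 7875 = -83.89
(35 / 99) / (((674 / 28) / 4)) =1960 / 33363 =0.06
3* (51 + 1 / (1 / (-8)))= 129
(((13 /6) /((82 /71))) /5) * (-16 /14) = -1846 /4305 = -0.43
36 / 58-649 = -18803 / 29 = -648.38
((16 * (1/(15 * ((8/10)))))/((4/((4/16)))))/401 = 0.00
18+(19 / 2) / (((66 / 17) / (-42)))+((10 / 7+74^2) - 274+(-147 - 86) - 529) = 670925 / 154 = 4356.66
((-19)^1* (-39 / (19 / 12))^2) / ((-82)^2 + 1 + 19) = -9126 / 5339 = -1.71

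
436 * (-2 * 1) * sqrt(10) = -872 * sqrt(10) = -2757.51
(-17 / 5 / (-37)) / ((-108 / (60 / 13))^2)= 85 / 506493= 0.00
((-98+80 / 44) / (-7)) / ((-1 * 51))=-1058 / 3927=-0.27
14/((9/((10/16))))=35/36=0.97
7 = 7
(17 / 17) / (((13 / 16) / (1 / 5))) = 16 / 65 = 0.25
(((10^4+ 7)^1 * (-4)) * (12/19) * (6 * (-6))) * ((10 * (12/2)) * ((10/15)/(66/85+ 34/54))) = 1587414412800/61313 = 25890339.94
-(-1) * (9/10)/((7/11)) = 99/70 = 1.41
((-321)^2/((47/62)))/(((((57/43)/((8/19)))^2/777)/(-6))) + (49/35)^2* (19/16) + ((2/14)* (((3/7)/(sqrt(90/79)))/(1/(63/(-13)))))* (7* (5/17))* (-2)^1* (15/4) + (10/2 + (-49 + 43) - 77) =-156642247066664803/2450034800 + 135* sqrt(790)/884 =-63934698.62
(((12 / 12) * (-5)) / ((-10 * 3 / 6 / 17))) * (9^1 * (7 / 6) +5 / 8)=1513 / 8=189.12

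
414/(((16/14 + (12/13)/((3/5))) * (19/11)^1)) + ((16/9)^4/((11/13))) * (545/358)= 107.36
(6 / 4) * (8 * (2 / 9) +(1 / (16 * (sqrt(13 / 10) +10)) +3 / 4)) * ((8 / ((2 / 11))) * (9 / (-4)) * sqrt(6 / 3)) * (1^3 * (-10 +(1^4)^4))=-891 * sqrt(65) / 5264 +4457079 * sqrt(2) / 1316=4788.35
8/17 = 0.47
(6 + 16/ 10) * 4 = 152/ 5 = 30.40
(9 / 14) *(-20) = -90 / 7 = -12.86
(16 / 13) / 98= 8 / 637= 0.01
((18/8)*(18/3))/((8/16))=27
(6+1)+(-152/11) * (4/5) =-223/55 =-4.05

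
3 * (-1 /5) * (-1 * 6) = 18 /5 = 3.60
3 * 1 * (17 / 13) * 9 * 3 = 1377 / 13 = 105.92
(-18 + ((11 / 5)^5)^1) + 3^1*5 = 151676 / 3125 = 48.54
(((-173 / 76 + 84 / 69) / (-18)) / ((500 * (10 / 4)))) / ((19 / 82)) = 25297 / 124545000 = 0.00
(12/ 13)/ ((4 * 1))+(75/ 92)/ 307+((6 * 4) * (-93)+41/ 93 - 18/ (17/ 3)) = -1297126132357/ 580498932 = -2234.50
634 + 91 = 725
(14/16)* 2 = 7/4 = 1.75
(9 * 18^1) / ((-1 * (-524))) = 0.31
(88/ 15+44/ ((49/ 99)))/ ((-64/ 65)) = -226369/ 2352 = -96.25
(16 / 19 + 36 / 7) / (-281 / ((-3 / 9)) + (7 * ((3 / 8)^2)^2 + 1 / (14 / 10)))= 3260416 / 459703955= 0.01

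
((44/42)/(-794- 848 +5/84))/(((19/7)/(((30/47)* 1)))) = -18480/123165239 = -0.00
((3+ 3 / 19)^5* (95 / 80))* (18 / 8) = 109350000 / 130321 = 839.08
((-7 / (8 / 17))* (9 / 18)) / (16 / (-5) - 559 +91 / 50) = 2975 / 224152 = 0.01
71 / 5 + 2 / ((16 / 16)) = 81 / 5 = 16.20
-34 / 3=-11.33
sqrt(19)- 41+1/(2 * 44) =-3607/88+sqrt(19) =-36.63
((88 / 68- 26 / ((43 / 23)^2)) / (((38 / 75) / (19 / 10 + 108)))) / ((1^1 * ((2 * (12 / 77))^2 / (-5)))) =2621863831125 / 38222528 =68594.73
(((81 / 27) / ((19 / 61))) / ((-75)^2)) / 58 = 61 / 2066250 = 0.00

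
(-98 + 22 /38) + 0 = -1851 /19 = -97.42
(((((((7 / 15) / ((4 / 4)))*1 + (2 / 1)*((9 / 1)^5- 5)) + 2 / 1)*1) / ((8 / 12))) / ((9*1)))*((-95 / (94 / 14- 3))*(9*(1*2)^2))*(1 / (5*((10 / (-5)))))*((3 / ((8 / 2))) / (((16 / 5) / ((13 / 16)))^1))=706771443 / 2048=345103.24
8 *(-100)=-800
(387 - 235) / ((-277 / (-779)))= 118408 / 277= 427.47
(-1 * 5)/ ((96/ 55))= -275/ 96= -2.86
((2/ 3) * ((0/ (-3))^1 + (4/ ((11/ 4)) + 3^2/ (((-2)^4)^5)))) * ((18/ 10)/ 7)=10066389/ 40370176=0.25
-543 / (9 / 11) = -1991 / 3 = -663.67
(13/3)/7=13/21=0.62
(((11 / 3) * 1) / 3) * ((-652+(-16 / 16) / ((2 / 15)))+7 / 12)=-86977 / 108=-805.34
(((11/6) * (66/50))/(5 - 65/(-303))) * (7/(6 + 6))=85547/316000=0.27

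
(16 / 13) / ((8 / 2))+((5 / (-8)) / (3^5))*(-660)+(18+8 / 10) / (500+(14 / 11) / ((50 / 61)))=593353741 / 290474262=2.04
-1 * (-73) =73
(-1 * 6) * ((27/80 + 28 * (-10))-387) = 159999/40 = 3999.98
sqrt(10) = 3.16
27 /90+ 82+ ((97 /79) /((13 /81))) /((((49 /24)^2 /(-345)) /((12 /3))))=-60424345979 /24658270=-2450.47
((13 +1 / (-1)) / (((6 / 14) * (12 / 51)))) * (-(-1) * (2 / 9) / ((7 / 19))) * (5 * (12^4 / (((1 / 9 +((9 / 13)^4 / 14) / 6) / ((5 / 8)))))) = 33476416646400 / 819391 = 40855240.84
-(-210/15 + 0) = 14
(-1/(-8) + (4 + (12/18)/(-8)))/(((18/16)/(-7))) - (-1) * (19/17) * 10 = -6413/459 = -13.97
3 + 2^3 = 11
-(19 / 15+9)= -154 / 15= -10.27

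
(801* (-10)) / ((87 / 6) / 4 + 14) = -21360 / 47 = -454.47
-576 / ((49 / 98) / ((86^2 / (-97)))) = 8520192 / 97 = 87837.03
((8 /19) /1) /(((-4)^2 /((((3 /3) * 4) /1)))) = 2 /19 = 0.11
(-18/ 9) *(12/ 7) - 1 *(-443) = 3077/ 7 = 439.57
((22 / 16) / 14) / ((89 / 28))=11 / 356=0.03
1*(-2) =-2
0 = 0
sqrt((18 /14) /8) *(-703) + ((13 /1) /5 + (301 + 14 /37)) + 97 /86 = 23.28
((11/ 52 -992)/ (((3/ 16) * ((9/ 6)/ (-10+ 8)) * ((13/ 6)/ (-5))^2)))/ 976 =38.48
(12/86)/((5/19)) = 114/215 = 0.53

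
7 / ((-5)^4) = 7 / 625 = 0.01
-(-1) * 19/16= 19/16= 1.19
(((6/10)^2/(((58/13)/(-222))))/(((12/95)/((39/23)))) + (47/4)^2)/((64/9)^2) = -442595421/218562560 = -2.03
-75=-75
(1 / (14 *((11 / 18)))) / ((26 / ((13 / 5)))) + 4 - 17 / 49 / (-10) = 2181 / 539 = 4.05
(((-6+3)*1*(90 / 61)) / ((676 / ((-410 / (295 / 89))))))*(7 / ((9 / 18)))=6896610 / 608231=11.34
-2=-2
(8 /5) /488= 1 /305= 0.00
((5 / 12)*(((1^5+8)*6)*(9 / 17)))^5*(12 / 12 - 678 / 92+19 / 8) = -8008707921046875 / 8360118016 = -957965.89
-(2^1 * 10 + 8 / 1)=-28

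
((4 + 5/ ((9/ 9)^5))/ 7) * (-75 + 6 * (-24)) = -1971/ 7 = -281.57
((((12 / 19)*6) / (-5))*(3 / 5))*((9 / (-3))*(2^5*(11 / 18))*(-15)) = -400.17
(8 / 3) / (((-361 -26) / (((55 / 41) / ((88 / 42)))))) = -70 / 15867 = -0.00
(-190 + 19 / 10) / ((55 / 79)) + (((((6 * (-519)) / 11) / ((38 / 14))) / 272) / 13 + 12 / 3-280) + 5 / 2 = -543.71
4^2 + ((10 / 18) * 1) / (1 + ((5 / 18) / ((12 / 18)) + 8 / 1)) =5444 / 339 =16.06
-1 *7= -7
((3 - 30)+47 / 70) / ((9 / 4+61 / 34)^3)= -0.40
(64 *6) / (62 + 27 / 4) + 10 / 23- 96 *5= -2997922 / 6325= -473.98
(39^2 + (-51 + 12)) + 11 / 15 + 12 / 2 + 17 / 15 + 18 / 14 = 156571 / 105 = 1491.15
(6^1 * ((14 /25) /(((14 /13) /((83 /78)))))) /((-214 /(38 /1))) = -0.59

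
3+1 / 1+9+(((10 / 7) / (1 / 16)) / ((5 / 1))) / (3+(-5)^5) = 142035 / 10927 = 13.00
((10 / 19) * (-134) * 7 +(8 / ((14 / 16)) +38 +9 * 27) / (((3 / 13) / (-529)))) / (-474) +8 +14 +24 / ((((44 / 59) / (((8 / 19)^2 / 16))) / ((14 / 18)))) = 18795144139 / 13175778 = 1426.49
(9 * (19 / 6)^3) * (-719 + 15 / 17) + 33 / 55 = -52334017 / 255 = -205231.44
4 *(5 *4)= 80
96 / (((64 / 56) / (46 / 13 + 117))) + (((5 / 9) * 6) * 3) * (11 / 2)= 132343 / 13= 10180.23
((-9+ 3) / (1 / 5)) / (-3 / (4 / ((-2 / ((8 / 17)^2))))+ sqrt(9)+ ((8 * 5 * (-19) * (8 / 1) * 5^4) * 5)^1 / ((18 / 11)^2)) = 311040 / 73567898669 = 0.00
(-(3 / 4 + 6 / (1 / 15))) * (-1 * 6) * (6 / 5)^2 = 19602 / 25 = 784.08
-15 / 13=-1.15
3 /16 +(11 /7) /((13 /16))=3089 /1456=2.12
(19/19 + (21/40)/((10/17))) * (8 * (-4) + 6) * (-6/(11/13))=348.91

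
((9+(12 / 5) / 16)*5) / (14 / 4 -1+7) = 183 / 38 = 4.82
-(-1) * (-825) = -825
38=38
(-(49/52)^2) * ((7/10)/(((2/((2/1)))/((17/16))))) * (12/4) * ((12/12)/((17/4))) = -50421/108160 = -0.47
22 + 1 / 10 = 221 / 10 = 22.10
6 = 6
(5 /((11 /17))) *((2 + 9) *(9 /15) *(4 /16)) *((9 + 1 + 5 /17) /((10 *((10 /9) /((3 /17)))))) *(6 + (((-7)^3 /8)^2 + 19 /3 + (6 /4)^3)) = 3957471 /1024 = 3864.72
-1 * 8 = -8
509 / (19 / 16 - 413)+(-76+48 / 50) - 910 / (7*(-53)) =-644507642 / 8730425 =-73.82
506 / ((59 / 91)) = 46046 / 59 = 780.44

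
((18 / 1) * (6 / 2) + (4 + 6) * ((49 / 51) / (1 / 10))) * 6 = 15308 / 17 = 900.47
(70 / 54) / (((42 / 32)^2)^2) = 327680 / 750141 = 0.44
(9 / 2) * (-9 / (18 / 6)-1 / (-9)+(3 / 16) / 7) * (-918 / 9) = 147135 / 112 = 1313.71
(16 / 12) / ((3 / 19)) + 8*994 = 71644 / 9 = 7960.44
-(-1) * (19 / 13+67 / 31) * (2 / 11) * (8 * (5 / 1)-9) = 2920 / 143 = 20.42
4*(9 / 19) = 36 / 19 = 1.89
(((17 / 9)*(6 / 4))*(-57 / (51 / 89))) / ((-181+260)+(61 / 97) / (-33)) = -1804297 / 505636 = -3.57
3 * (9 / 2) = 27 / 2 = 13.50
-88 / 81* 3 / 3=-88 / 81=-1.09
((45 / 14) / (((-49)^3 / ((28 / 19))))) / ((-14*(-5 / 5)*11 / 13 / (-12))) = 7020 / 172120487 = 0.00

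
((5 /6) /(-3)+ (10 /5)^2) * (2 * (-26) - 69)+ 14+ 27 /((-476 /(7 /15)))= -436.42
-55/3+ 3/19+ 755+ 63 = 45590/57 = 799.82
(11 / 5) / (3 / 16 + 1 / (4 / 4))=176 / 95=1.85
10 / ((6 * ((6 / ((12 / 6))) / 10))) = 50 / 9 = 5.56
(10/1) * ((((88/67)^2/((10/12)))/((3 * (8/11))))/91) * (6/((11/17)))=394944/408499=0.97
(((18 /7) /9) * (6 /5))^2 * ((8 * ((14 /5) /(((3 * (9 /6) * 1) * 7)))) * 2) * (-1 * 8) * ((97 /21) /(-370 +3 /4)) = 3178496 /189979125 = 0.02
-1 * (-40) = 40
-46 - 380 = -426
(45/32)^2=2025/1024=1.98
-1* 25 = -25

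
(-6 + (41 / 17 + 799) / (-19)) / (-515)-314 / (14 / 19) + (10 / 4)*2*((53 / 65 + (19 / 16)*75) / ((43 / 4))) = -384.25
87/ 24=29/ 8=3.62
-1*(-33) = 33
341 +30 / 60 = 683 / 2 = 341.50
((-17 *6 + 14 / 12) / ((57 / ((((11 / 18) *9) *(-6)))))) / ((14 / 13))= 86515 / 1596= 54.21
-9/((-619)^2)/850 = -9/325686850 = -0.00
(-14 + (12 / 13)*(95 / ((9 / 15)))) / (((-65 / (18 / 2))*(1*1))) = -15462 / 845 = -18.30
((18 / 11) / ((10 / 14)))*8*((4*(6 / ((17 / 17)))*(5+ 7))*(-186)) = -53996544 / 55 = -981755.35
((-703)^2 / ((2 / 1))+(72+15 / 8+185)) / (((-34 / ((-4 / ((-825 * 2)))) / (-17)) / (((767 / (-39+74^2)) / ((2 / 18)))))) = 4553465007 / 11961400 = 380.68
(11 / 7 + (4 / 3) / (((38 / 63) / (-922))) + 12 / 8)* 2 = -541319 / 133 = -4070.07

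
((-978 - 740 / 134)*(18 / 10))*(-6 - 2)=4744512 / 335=14162.72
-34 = -34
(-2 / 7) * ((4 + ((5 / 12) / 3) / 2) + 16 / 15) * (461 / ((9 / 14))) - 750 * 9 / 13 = -16548557 / 10530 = -1571.56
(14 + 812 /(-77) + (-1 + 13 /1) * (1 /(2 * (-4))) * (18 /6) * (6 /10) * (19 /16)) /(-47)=-0.01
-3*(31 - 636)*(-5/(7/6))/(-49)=54450/343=158.75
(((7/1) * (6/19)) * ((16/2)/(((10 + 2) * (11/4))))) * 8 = 896/209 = 4.29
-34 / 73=-0.47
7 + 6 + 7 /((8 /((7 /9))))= 13.68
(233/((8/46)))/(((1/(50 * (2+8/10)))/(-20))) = -3751300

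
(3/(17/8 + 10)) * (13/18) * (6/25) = 104/2425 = 0.04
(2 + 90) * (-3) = -276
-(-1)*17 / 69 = 17 / 69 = 0.25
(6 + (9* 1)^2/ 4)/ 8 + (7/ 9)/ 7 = 977/ 288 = 3.39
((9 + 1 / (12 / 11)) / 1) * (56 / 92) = 833 / 138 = 6.04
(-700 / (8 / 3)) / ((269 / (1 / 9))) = -0.11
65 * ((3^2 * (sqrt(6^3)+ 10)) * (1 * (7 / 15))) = 2730+ 1638 * sqrt(6) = 6742.26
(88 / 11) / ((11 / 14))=112 / 11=10.18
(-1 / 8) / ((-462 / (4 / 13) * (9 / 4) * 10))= 1 / 270270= 0.00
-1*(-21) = 21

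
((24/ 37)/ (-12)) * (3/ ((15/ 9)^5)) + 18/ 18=114167/ 115625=0.99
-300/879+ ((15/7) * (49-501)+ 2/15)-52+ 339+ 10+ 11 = -20328878/30765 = -660.78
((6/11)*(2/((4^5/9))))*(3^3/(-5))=-729/14080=-0.05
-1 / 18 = -0.06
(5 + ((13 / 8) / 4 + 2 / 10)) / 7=897 / 1120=0.80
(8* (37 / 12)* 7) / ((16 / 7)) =1813 / 24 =75.54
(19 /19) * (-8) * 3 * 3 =-72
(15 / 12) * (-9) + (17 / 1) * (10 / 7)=365 / 28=13.04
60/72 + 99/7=629/42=14.98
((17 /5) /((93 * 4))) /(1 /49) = 0.45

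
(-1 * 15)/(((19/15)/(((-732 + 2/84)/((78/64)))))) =12297200/1729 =7112.32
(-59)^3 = -205379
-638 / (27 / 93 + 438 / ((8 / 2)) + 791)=-39556 / 55849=-0.71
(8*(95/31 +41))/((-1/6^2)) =-393408/31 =-12690.58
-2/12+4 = 23/6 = 3.83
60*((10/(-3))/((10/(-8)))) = 160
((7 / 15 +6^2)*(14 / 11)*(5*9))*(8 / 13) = 183792 / 143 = 1285.26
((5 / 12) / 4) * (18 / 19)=15 / 152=0.10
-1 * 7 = -7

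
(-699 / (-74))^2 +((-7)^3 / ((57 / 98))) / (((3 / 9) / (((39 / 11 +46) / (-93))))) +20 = 111943971757 / 106437012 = 1051.74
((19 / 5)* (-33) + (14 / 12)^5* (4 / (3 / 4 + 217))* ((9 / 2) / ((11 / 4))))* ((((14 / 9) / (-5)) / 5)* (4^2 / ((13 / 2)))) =19.20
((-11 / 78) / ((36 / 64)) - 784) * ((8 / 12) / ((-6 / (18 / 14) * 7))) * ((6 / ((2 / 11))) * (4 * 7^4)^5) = 5049163107495993639329792 / 117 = 43155240235008492643844.38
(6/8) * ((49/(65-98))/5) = -49/220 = -0.22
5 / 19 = 0.26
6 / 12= 1 / 2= 0.50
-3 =-3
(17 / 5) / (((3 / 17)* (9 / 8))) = 2312 / 135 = 17.13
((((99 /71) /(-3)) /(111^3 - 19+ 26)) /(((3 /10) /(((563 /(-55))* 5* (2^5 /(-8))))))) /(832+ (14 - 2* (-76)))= -5630 /24227023351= -0.00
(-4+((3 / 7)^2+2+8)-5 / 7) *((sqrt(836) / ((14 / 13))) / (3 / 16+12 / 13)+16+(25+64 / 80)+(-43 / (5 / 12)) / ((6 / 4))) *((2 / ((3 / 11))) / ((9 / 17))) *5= -501160 / 49+123194240 *sqrt(209) / 194481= -1070.06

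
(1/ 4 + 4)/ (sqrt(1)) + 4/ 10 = 93/ 20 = 4.65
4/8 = 1/2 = 0.50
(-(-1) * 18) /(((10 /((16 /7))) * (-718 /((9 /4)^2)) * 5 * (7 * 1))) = -729 /879550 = -0.00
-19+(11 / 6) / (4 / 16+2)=-491 / 27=-18.19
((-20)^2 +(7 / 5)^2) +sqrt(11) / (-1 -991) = 10049 / 25 -sqrt(11) / 992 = 401.96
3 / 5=0.60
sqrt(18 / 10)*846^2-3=-3 + 2147148*sqrt(5) / 5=960230.78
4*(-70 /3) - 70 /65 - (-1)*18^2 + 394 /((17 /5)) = 229048 /663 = 345.47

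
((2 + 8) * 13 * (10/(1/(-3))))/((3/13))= -16900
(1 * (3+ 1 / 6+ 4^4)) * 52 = 40430 / 3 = 13476.67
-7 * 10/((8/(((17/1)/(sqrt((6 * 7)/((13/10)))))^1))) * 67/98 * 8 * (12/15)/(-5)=2278 * sqrt(1365)/3675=22.90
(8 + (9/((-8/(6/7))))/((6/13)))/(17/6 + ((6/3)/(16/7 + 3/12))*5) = 70503/80836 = 0.87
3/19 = 0.16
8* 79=632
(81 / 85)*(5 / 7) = 81 / 119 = 0.68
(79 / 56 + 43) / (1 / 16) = 710.57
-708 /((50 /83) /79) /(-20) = 1160589 /250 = 4642.36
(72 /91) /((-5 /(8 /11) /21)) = -1728 /715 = -2.42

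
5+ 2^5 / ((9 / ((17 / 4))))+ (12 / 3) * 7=433 / 9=48.11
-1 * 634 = -634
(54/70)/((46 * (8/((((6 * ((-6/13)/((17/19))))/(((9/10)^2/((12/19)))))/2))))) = -90/35581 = -0.00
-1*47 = -47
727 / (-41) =-727 / 41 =-17.73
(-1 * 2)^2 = 4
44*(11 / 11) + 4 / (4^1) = 45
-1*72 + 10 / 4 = -139 / 2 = -69.50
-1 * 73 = -73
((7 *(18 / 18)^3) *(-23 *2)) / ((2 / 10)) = -1610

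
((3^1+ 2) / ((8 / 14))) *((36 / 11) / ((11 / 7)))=2205 / 121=18.22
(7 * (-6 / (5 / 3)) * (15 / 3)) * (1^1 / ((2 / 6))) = -378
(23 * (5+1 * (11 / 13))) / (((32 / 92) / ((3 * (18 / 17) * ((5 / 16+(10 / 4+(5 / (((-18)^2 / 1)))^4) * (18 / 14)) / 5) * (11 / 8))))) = 95487949432843 / 80178149376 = 1190.95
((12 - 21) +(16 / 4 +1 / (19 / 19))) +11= 7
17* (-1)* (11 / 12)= -187 / 12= -15.58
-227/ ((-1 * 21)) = 227/ 21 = 10.81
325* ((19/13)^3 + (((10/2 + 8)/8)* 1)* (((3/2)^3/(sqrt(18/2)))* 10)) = 37618325/5408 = 6956.05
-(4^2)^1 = -16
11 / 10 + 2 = 31 / 10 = 3.10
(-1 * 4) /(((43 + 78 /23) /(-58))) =5336 /1067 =5.00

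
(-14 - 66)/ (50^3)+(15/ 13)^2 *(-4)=-2812838/ 528125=-5.33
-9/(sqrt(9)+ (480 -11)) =-9/472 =-0.02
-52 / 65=-4 / 5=-0.80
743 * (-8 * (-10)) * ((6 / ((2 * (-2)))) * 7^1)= -624120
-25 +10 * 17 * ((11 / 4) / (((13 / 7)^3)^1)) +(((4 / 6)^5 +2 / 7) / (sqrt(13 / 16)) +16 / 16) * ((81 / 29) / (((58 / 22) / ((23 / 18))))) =359260 * sqrt(13) / 2066337 +91165812 / 1847677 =49.97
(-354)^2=125316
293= 293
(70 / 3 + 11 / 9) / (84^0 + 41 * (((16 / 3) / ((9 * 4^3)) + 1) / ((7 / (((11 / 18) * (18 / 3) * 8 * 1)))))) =13923 / 98885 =0.14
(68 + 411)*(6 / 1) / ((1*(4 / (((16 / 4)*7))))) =20118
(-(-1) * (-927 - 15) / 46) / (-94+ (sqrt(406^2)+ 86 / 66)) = -15543 / 237797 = -0.07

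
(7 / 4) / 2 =7 / 8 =0.88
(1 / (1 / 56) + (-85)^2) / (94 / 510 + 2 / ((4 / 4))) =1856655 / 557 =3333.31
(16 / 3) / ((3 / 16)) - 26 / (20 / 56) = -1996 / 45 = -44.36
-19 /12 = -1.58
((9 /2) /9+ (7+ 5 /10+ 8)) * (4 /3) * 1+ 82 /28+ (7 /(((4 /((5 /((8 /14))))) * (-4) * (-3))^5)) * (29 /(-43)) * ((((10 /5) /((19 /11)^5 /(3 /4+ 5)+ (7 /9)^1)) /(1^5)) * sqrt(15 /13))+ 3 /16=24.45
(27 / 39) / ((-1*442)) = -9 / 5746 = -0.00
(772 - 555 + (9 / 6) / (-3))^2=46872.25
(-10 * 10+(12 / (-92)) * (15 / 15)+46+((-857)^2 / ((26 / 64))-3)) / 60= 270268691 / 8970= 30130.29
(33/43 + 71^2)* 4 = 867184/43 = 20167.07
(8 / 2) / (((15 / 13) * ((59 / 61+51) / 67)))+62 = 1580312 / 23775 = 66.47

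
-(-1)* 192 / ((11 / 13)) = 2496 / 11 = 226.91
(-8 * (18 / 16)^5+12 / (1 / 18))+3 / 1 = 837975 / 4096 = 204.58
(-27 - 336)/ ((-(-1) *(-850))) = 363/ 850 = 0.43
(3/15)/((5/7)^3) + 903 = 564718/625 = 903.55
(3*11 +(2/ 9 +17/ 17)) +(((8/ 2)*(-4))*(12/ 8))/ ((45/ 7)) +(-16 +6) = 20.49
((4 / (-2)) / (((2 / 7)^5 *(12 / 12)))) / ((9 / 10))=-84035 / 72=-1167.15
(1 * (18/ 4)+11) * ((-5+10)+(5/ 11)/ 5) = 868/ 11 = 78.91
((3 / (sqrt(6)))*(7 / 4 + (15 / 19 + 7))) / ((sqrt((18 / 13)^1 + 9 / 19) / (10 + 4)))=5075*sqrt(8398) / 3876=119.99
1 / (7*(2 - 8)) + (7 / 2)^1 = 73 / 21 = 3.48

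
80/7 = 11.43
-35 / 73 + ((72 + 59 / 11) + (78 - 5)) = 120357 / 803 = 149.88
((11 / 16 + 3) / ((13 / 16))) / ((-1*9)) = -59 / 117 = -0.50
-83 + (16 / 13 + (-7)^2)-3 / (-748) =-318609 / 9724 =-32.77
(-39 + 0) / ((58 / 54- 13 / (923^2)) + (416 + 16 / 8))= -69006249 / 741505868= -0.09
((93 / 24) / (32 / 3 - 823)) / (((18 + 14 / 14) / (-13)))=1209 / 370424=0.00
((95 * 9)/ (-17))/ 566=-855/ 9622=-0.09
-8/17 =-0.47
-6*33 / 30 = -33 / 5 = -6.60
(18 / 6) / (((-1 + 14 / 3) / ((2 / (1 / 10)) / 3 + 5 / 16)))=1005 / 176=5.71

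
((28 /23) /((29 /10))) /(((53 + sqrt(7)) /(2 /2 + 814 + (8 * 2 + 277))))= 8221360 /934467 - 155120 * sqrt(7) /934467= 8.36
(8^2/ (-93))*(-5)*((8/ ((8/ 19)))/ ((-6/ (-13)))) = 39520/ 279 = 141.65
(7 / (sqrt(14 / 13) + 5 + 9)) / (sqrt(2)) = -sqrt(91) / 362 + 91 * sqrt(2) / 362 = 0.33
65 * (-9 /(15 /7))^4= 2528253 /125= 20226.02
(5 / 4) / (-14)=-5 / 56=-0.09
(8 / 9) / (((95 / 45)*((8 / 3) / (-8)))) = -1.26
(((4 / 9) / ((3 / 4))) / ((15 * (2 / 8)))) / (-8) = -8 / 405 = -0.02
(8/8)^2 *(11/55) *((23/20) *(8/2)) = 23/25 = 0.92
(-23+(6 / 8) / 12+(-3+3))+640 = 9873 / 16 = 617.06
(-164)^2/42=13448/21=640.38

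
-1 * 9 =-9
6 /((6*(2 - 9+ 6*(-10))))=-1 /67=-0.01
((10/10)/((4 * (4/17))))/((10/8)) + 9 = 197/20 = 9.85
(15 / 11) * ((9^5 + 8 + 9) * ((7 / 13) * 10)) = 62019300 / 143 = 433701.40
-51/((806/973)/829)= -41137467/806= -51039.04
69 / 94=0.73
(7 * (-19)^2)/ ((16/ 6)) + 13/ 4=7607/ 8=950.88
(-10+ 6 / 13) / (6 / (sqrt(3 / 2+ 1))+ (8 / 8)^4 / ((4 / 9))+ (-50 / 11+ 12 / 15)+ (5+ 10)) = -81048880 / 105688453+ 7201920*sqrt(10) / 105688453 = -0.55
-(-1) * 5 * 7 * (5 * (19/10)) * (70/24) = 969.79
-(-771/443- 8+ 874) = -382867/443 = -864.26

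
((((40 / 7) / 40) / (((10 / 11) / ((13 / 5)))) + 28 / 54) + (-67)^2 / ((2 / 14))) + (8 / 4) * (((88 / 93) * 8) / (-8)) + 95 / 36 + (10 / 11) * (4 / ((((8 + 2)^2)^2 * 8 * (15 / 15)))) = 4050577571399 / 128898000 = 31424.67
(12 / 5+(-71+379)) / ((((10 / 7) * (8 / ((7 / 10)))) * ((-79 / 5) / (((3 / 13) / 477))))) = -4753 / 8164650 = -0.00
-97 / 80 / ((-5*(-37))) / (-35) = 0.00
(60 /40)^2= 9 /4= 2.25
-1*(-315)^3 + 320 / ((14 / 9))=218792565 / 7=31256080.71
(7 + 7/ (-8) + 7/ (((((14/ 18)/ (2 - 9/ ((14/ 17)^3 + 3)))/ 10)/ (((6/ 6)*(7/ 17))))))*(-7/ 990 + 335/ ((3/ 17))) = -60254933342443/ 2353911120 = -25597.79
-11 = -11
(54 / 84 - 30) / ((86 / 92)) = -9453 / 301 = -31.41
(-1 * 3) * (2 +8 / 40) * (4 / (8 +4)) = -11 / 5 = -2.20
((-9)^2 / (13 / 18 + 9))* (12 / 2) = 8748 / 175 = 49.99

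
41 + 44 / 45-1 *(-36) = 3509 / 45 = 77.98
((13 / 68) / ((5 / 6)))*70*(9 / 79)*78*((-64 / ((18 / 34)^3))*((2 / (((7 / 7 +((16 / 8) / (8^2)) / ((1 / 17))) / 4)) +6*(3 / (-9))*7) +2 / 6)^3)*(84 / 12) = 11948402980628608 / 46091997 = 259229448.89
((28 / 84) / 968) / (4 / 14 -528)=-7 / 10727376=-0.00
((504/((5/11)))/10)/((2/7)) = 9702/25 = 388.08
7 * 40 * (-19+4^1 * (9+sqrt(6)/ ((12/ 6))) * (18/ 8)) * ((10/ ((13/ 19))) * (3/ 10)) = 71820 * sqrt(6)/ 13+989520/ 13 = 89649.41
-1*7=-7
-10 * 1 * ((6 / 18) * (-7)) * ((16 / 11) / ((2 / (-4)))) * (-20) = 44800 / 33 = 1357.58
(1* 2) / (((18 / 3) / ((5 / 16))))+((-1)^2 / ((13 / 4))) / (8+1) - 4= -3.86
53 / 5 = 10.60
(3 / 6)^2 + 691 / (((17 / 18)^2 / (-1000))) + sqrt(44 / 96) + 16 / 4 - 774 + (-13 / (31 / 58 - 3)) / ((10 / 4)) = -49303286609 / 63580 + sqrt(66) / 12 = -775452.09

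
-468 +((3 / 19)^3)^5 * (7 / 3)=-7104767449981372123149 / 15181127029874798299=-468.00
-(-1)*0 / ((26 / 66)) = 0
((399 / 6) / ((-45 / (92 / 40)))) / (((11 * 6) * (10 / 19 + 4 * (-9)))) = 58121 / 40035600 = 0.00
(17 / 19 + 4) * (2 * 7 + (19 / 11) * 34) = 355.98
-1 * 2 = -2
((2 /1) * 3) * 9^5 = 354294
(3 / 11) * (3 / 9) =1 / 11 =0.09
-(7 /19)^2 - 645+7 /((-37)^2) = -318829359 /494209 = -645.13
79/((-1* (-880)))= 79/880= 0.09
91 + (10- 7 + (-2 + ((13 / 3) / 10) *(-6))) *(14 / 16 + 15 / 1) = 328 / 5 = 65.60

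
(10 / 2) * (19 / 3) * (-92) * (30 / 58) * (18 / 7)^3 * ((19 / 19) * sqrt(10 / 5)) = -254858400 * sqrt(2) / 9947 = -36234.46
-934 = -934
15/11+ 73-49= 279/11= 25.36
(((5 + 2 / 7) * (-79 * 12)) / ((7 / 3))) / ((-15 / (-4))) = -140304 / 245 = -572.67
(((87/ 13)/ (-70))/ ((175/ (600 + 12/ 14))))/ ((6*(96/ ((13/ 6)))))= -20329/ 16464000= -0.00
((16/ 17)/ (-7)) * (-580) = 9280/ 119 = 77.98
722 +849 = 1571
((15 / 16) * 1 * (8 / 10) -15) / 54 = -19 / 72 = -0.26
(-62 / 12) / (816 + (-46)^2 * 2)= -31 / 30288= -0.00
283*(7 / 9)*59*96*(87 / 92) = 27115928 / 23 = 1178953.39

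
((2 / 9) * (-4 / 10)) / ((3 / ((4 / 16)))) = -1 / 135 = -0.01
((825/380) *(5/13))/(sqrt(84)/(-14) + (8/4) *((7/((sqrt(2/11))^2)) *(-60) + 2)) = -6664350/36840590683 + 825 *sqrt(21)/147362362732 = -0.00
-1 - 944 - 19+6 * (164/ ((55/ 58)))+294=20222/ 55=367.67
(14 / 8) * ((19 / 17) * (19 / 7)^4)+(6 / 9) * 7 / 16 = 14897411 / 139944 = 106.45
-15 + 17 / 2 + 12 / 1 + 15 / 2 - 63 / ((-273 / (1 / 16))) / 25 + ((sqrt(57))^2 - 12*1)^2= 2038.00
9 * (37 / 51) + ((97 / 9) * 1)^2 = 168944 / 1377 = 122.69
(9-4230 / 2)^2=4435236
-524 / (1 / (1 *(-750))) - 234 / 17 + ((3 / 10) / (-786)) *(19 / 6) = 105021641197 / 267240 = 392986.23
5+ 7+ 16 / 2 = 20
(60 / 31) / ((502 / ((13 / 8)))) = 195 / 31124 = 0.01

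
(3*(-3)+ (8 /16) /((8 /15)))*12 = -387 /4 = -96.75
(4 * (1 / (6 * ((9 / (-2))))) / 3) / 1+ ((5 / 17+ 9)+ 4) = 18238 / 1377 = 13.24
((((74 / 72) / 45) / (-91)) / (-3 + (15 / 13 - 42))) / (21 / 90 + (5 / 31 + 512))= 1147 / 102672507420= 0.00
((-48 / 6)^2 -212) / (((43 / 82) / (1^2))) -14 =-12738 / 43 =-296.23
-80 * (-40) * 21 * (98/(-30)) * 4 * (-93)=81661440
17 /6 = 2.83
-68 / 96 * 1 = -17 / 24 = -0.71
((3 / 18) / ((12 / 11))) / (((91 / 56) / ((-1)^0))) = 0.09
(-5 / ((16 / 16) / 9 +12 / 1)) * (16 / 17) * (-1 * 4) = 1.55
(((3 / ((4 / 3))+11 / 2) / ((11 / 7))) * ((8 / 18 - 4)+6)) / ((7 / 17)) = 527 / 18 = 29.28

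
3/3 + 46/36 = 41/18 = 2.28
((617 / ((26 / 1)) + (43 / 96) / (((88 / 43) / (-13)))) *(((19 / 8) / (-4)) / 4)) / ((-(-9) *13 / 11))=-43580813 / 149520384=-0.29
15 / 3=5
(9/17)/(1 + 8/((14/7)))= 9/85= 0.11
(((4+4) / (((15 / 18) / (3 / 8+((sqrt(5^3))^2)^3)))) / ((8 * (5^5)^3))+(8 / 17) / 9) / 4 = 4889984376377 / 373535156250000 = 0.01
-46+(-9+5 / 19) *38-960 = -1338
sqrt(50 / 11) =5 * sqrt(22) / 11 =2.13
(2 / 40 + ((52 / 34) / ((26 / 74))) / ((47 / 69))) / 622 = 102919 / 9939560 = 0.01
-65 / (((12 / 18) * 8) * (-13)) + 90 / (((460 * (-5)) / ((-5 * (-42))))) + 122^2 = 5474633 / 368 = 14876.72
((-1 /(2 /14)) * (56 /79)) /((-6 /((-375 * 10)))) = -245000 /79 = -3101.27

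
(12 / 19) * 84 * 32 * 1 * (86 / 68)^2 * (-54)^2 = 43478539776 / 5491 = 7918146.02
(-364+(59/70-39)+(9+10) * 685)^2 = 779510644201/4900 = 159083804.94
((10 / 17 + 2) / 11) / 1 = 0.24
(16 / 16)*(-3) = -3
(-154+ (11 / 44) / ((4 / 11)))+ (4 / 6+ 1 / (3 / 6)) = -7231 / 48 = -150.65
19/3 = 6.33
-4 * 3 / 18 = -2 / 3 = -0.67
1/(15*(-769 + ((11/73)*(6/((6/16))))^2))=-5329/61005375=-0.00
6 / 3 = 2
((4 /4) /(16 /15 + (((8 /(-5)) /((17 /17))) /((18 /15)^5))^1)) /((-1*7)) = -4860 /14413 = -0.34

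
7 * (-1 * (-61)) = 427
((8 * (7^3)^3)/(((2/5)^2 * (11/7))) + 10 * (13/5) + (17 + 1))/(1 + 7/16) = 893202398.99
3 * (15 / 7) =45 / 7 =6.43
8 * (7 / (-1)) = -56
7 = 7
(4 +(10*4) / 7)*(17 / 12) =289 / 21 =13.76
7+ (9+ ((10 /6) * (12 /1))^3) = 8016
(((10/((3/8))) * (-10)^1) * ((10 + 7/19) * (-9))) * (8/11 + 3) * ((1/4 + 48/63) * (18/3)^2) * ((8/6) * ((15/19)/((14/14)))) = 3556588.12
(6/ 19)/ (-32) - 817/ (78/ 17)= -2111245/ 11856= -178.07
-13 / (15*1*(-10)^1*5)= 13 / 750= 0.02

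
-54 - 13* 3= -93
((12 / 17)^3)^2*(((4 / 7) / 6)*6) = 11943936 / 168962983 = 0.07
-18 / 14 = -9 / 7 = -1.29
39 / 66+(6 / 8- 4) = -117 / 44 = -2.66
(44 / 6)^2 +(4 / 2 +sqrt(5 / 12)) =sqrt(15) / 6 +502 / 9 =56.42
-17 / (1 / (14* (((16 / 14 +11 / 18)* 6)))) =-7514 / 3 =-2504.67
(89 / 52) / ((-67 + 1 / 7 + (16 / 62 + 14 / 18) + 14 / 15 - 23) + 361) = 869085 / 138680828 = 0.01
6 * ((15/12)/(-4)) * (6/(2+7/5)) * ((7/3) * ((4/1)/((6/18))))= -1575/17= -92.65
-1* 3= -3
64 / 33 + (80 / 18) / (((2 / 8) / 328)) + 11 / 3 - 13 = 576548 / 99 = 5823.72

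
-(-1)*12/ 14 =6/ 7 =0.86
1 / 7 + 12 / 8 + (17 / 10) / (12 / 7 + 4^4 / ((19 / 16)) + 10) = 3492277 / 2116100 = 1.65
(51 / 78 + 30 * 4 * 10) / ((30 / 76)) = 3041.66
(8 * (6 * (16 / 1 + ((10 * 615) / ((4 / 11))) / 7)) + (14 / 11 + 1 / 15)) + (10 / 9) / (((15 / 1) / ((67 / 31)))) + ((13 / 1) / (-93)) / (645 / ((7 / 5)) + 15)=556763867971 / 4769226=116740.93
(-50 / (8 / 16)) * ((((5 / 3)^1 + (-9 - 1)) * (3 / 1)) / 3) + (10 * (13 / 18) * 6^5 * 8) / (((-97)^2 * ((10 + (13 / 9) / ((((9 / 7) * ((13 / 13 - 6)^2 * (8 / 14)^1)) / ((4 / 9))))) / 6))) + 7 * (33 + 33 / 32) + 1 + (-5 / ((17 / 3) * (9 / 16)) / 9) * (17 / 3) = 4906810120019585 / 4460271565536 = 1100.11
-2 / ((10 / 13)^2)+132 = 6431 / 50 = 128.62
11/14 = 0.79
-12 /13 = -0.92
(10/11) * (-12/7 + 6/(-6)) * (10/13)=-1900/1001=-1.90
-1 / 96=-0.01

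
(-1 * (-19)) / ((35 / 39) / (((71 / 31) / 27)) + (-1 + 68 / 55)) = 964535 / 549074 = 1.76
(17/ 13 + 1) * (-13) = -30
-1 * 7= -7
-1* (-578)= 578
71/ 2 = 35.50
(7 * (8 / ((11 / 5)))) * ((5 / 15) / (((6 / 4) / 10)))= 5600 / 99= 56.57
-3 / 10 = -0.30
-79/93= -0.85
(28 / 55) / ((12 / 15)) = 7 / 11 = 0.64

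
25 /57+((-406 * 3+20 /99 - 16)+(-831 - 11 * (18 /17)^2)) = -1128908224 /543609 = -2076.69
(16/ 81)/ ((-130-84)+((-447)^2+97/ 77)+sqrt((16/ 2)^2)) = 0.00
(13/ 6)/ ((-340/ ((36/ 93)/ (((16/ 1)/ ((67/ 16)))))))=-871/ 1349120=-0.00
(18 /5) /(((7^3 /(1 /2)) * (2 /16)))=72 /1715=0.04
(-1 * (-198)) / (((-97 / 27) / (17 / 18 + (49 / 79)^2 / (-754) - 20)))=239694313320 / 228227129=1050.24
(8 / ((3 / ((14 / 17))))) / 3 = 0.73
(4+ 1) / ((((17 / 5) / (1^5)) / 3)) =75 / 17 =4.41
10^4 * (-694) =-6940000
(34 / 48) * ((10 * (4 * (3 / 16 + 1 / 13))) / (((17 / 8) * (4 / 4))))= 275 / 78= 3.53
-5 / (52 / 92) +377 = 4786 / 13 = 368.15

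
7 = 7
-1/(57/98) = -1.72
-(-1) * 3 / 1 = 3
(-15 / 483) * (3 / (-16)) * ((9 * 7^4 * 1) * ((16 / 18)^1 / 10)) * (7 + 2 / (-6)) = 1715 / 23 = 74.57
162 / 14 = 81 / 7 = 11.57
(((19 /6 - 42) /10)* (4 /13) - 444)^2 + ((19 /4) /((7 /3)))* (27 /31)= 6541737889567 /33005700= 198200.25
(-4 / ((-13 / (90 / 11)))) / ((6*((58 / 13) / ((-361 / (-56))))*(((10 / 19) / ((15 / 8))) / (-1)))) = -308655 / 142912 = -2.16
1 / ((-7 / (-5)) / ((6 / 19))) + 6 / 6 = 163 / 133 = 1.23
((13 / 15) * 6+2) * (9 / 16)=81 / 20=4.05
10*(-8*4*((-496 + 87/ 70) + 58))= 978336/ 7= 139762.29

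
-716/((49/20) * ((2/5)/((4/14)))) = -71600/343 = -208.75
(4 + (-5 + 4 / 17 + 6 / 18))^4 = 234256 / 6765201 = 0.03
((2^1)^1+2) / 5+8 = 44 / 5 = 8.80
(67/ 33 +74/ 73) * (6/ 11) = 14666/ 8833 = 1.66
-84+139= 55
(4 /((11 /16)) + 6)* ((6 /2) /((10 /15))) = 585 /11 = 53.18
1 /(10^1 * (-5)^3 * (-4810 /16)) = 4 /1503125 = 0.00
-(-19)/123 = 19/123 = 0.15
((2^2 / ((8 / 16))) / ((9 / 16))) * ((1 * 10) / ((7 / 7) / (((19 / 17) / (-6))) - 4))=-12160 / 801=-15.18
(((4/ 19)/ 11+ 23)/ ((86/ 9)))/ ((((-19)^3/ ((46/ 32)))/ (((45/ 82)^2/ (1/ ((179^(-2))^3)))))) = -2016650925/ 436286137025004139738167424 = -0.00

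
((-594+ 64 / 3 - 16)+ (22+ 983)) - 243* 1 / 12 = 396.08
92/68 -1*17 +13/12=-2971/204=-14.56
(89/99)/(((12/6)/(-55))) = -445/18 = -24.72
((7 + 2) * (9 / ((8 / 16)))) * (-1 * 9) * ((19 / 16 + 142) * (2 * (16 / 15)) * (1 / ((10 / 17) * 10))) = -9464121 / 125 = -75712.97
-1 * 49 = -49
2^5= 32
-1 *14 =-14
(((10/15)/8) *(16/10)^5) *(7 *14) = 802816/9375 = 85.63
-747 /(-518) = 747 /518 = 1.44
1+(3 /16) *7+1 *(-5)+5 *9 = 677 /16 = 42.31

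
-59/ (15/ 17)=-1003/ 15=-66.87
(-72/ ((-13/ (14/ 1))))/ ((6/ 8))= 1344/ 13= 103.38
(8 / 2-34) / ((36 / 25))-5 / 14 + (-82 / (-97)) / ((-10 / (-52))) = -16.79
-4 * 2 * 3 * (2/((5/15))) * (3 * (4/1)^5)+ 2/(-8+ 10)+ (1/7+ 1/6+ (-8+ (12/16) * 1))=-37159411/84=-442373.94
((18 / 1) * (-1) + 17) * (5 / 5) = -1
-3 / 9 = -1 / 3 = -0.33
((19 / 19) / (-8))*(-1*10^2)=25 / 2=12.50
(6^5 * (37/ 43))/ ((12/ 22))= 527472/ 43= 12266.79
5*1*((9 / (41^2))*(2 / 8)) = 45 / 6724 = 0.01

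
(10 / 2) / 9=0.56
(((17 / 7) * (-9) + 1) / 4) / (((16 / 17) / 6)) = -3723 / 112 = -33.24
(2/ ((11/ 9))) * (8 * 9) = 1296/ 11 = 117.82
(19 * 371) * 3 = 21147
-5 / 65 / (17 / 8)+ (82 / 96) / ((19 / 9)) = 24751 / 67184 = 0.37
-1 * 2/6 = -1/3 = -0.33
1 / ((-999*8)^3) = -1 / 510465535488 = -0.00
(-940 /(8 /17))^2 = 15960025 /4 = 3990006.25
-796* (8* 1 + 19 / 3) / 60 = -8557 / 45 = -190.16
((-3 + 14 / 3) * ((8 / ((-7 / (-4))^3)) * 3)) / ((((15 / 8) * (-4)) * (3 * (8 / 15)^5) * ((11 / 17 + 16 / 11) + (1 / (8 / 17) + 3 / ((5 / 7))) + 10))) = -78890625 / 189104132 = -0.42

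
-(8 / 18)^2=-16 / 81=-0.20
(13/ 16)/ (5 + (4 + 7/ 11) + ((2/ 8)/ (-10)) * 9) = 715/ 8282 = 0.09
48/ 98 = 24/ 49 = 0.49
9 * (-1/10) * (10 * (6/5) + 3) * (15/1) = -202.50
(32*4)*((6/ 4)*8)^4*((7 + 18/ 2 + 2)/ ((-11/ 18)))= -859963392/ 11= -78178490.18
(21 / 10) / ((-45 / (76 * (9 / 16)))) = -399 / 200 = -2.00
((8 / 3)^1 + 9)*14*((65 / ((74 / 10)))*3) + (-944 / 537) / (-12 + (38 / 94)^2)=2236096691702 / 519514743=4304.20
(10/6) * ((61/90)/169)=61/9126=0.01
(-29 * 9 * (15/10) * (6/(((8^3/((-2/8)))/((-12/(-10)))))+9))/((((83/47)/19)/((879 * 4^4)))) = -14155163541531/1660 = -8527206952.73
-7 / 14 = -1 / 2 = -0.50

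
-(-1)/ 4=0.25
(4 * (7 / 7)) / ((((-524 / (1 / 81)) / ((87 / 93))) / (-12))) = 116 / 109647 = 0.00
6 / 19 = 0.32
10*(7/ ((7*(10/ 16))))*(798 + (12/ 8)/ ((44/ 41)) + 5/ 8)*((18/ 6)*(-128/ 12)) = -4505728/ 11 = -409611.64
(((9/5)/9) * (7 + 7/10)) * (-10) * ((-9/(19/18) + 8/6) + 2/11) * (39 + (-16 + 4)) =2915.24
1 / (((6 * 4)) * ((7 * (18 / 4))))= 1 / 756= 0.00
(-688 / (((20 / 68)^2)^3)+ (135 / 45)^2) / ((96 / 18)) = -49819520541 / 250000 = -199278.08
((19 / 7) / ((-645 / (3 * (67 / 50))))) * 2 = -1273 / 37625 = -0.03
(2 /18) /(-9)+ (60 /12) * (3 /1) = 1214 /81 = 14.99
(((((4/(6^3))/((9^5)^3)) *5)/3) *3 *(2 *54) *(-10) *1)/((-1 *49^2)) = 0.00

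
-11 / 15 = -0.73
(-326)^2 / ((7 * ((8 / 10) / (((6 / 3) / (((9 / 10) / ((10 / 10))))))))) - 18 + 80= 2660806 / 63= 42235.02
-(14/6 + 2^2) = -19/3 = -6.33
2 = 2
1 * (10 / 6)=5 / 3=1.67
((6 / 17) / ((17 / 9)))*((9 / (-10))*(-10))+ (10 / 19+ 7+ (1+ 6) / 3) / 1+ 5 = 272485 / 16473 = 16.54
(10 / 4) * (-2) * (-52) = 260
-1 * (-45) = 45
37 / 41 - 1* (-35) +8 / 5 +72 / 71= 560608 / 14555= 38.52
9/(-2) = -9/2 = -4.50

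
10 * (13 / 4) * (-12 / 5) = -78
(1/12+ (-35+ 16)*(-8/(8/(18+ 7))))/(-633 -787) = -5701/17040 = -0.33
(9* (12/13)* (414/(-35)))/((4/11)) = -122958/455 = -270.24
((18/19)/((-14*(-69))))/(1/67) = 201/3059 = 0.07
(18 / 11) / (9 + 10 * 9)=2 / 121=0.02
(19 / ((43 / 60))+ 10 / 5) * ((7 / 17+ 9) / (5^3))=39232 / 18275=2.15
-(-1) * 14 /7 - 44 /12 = -5 /3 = -1.67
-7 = -7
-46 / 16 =-23 / 8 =-2.88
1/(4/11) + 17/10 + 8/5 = 121/20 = 6.05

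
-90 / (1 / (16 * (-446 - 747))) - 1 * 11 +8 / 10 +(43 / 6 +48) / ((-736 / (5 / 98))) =3717281933357 / 2163840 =1717909.80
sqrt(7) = 2.65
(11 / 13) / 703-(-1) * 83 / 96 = 759593 / 877344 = 0.87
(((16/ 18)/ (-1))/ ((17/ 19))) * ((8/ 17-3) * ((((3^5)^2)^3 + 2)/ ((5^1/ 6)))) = 2691408878741277872/ 4335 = 620855566030283.25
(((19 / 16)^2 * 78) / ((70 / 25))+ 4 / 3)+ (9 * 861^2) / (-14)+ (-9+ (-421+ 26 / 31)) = -79486920017 / 166656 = -476952.05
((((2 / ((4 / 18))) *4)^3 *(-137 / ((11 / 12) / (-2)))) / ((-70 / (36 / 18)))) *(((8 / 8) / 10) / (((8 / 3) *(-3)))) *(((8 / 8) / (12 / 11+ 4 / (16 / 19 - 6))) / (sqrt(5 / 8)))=19975.08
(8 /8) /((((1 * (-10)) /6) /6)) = -18 /5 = -3.60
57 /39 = 19 /13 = 1.46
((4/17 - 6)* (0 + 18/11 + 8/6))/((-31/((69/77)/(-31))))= -31556/1976777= -0.02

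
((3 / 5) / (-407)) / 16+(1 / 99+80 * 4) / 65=1442677 / 293040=4.92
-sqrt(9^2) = -9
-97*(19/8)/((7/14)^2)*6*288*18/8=-3582792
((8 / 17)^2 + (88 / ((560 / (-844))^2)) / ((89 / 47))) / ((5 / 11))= 73325685103 / 315082250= 232.72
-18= -18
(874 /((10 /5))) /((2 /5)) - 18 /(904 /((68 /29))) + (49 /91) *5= 93308597 /85202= 1095.15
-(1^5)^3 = -1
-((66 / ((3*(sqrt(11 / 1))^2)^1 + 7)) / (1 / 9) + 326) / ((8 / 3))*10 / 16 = -20451 / 256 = -79.89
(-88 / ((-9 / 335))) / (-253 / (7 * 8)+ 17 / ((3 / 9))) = 1650880 / 23427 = 70.47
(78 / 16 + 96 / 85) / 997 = 4083 / 677960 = 0.01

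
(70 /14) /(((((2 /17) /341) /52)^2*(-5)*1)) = -22717121284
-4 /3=-1.33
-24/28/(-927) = 2/2163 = 0.00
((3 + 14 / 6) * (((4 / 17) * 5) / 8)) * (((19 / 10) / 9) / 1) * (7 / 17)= 532 / 7803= 0.07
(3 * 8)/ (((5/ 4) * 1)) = 96/ 5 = 19.20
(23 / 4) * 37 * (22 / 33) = 851 / 6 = 141.83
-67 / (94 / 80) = -2680 / 47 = -57.02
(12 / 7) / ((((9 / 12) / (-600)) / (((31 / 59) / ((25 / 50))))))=-595200 / 413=-1441.16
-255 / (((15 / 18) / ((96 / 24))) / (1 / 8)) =-153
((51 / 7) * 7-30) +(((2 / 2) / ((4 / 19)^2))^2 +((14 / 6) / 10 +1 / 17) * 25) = 7015907 / 13056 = 537.37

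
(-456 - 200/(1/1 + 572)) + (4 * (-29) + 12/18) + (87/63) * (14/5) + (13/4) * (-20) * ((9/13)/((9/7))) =-575689/955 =-602.82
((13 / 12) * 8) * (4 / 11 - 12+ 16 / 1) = 416 / 11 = 37.82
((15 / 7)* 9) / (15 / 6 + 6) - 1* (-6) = 984 / 119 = 8.27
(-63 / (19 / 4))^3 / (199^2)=-16003008 / 271623259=-0.06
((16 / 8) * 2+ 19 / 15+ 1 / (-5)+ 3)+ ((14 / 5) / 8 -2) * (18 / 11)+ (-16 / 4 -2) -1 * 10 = -319 / 30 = -10.63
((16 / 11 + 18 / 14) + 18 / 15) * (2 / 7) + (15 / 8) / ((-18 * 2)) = 277789 / 258720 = 1.07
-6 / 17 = -0.35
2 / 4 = 1 / 2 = 0.50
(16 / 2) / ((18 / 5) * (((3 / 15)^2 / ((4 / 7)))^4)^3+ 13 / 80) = 20000000000000000000000000 / 406250000000124571584809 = 49.23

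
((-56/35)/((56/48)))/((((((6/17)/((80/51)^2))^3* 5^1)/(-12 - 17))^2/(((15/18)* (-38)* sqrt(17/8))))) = 2745171296911360000000000* sqrt(34)/65459721496758687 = 244531467.74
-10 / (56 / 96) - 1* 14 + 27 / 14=-29.21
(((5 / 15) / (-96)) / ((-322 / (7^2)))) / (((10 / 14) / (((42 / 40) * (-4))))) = -343 / 110400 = -0.00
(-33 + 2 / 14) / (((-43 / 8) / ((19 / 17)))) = 34960 / 5117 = 6.83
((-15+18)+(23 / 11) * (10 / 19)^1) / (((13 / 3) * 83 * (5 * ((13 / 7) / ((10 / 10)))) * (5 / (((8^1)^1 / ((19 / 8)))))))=0.00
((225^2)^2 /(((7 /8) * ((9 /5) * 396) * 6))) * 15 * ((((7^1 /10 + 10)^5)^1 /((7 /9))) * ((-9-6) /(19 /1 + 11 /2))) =-479278224225140625 /422576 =-1134182310933.75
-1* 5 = -5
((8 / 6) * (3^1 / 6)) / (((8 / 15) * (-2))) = -5 / 8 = -0.62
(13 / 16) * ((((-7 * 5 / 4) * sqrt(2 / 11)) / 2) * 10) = -2275 * sqrt(22) / 704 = -15.16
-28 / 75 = -0.37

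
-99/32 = -3.09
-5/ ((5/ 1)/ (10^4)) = -10000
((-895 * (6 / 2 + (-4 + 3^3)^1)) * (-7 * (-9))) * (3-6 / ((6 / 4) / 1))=1466010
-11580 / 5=-2316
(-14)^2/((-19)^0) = 196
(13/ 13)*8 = 8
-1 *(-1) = 1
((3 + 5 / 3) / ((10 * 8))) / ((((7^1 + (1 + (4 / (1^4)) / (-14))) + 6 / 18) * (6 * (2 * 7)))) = 7 / 81120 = 0.00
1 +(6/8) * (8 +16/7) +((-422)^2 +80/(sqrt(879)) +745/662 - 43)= 80 * sqrt(879)/879 +825087591/4634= 178053.54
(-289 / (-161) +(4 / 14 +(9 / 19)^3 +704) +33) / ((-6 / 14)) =-272094499 / 157757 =-1724.77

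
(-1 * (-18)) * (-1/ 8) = -9/ 4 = -2.25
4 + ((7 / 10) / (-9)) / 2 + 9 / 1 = 2333 / 180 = 12.96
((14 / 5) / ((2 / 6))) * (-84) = -3528 / 5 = -705.60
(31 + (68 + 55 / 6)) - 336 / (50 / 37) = -21071 / 150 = -140.47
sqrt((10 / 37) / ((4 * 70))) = sqrt(259) / 518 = 0.03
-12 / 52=-3 / 13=-0.23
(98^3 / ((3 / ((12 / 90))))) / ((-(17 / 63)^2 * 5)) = -830131344 / 7225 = -114897.07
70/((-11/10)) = -700/11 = -63.64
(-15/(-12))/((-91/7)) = -5/52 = -0.10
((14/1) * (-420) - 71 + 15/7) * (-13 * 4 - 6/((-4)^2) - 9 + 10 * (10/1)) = -6433689/28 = -229774.61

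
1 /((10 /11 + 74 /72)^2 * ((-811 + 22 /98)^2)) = 23532201 /58031547208336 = 0.00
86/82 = 43/41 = 1.05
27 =27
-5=-5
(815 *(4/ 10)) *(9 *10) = 29340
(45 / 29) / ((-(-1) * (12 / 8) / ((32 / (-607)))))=-960 / 17603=-0.05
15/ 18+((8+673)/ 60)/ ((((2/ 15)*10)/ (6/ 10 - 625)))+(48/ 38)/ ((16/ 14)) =-60571237/ 11400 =-5313.27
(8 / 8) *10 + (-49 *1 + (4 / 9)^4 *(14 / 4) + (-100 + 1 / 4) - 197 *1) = -335.61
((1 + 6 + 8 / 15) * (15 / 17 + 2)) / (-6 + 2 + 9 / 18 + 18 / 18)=-11074 / 1275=-8.69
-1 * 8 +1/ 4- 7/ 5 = -183/ 20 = -9.15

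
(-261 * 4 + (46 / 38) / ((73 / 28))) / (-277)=1447384 / 384199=3.77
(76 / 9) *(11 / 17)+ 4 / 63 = 5920 / 1071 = 5.53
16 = 16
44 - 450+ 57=-349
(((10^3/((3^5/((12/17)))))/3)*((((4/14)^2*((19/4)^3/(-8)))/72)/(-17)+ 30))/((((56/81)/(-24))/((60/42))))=-143946686875/99920016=-1440.62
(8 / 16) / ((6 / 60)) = 5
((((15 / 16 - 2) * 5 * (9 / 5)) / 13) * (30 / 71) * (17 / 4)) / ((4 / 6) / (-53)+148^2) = -6203385 / 102866031424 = -0.00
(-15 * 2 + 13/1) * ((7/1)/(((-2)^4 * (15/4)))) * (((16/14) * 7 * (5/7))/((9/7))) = -238/27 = -8.81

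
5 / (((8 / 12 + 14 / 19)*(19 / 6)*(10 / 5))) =9 / 16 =0.56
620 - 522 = 98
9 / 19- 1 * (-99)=1890 / 19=99.47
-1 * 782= -782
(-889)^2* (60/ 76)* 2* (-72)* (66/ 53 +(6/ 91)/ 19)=-27906586767360/ 248729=-112196755.37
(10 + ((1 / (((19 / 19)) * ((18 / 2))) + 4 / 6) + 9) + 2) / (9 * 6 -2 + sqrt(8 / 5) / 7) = 312130 / 745281 -343 * sqrt(10) / 745281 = 0.42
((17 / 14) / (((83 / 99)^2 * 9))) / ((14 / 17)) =314721 / 1350244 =0.23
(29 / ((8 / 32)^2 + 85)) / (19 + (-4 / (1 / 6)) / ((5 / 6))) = -2320 / 66689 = -0.03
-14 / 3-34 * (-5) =496 / 3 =165.33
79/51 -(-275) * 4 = 56179/51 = 1101.55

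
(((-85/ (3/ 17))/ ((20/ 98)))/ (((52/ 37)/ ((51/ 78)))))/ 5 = -8907269/ 40560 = -219.61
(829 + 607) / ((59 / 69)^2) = 6836796 / 3481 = 1964.03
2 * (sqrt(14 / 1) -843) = -1678.52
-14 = -14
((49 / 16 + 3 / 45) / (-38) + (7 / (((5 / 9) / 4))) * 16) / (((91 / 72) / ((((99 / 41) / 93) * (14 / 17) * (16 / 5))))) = 5824064664 / 133423225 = 43.65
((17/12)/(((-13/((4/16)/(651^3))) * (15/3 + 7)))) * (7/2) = -17/590256471168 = -0.00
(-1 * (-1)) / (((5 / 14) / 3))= 42 / 5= 8.40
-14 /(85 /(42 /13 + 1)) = -154 /221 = -0.70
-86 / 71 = -1.21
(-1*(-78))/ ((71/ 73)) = 5694/ 71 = 80.20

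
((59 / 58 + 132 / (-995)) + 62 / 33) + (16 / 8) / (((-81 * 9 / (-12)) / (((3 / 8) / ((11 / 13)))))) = 142841429 / 51419610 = 2.78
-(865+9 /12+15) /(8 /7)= -24661 /32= -770.66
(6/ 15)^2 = 4/ 25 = 0.16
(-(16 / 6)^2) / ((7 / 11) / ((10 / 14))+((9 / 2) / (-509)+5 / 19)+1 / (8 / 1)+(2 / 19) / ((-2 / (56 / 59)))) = -16067786240 / 2757241287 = -5.83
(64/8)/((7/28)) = 32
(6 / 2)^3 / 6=9 / 2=4.50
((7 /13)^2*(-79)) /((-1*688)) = 3871 /116272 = 0.03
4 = 4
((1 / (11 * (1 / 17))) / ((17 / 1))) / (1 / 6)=6 / 11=0.55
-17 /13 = -1.31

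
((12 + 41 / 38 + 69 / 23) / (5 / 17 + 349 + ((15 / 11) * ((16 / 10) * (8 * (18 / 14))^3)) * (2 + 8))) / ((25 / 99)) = 3879824949 / 1467993118300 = 0.00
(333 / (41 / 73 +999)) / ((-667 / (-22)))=267399 / 24334828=0.01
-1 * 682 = -682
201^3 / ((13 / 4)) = 32482404 / 13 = 2498646.46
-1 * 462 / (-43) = 462 / 43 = 10.74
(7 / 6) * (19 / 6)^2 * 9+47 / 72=1907 / 18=105.94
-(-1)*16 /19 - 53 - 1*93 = -2758 /19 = -145.16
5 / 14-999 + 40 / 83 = -1159863 / 1162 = -998.16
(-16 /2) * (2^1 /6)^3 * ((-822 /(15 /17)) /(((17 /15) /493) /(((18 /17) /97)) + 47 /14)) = 3782296 /48887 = 77.37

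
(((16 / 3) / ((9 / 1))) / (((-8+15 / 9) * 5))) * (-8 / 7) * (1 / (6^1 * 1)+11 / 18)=128 / 7695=0.02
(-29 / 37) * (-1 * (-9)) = -261 / 37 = -7.05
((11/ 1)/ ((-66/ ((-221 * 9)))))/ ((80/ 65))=8619/ 32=269.34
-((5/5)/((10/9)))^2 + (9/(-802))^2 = -3255714/4020025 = -0.81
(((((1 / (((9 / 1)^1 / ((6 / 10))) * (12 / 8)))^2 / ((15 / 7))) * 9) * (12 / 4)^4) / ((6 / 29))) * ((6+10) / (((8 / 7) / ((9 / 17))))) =51156 / 2125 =24.07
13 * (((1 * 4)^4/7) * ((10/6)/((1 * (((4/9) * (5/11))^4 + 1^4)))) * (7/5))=106562117376/96219601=1107.49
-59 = -59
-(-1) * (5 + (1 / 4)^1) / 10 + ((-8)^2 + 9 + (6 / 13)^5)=1092283753 / 14851720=73.55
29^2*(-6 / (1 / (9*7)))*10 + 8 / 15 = -47684692 / 15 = -3178979.47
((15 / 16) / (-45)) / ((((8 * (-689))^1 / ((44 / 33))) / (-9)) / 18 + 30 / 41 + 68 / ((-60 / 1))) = -1845 / 2224352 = -0.00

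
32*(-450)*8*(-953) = 109785600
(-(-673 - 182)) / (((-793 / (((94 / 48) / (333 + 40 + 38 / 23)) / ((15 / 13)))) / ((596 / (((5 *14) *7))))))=-3060311 / 515124260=-0.01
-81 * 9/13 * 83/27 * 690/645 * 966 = -99581076/559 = -178141.46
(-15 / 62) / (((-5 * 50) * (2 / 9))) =27 / 6200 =0.00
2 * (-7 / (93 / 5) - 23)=-4348 / 93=-46.75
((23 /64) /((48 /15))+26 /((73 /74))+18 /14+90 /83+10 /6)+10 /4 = 4300336165 /130292736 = 33.01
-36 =-36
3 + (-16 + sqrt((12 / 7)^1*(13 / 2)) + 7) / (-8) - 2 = 17 / 8 - sqrt(546) / 56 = 1.71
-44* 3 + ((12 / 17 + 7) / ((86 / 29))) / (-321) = -61951663 / 469302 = -132.01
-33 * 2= -66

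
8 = 8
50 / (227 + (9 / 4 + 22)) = 40 / 201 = 0.20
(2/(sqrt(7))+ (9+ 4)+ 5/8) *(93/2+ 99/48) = 111 *sqrt(7)/8+ 84693/128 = 698.37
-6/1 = -6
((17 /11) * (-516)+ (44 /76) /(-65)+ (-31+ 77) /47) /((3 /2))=-1017103034 /1915485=-530.99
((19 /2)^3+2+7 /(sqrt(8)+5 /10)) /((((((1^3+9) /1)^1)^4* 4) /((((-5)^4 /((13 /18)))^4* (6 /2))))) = 67275878906250* sqrt(2) /885391+1023616913818359375 /28332512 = 36236161218.26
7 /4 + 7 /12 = 7 /3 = 2.33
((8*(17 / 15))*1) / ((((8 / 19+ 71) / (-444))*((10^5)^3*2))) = -11951 / 424062500000000000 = -0.00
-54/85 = -0.64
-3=-3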